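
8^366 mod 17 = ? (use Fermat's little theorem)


Fermat's little theorem: if p is prime and gcd(a,p)=1, then a^(p-1) ≡ 1 (mod p)
p = 17 is prime, gcd(8,17) = 1
Reduce exponent: 366 mod 16 = 14
So 8^366 ≡ 8^14 (mod 17)
8^14 mod 17 = 4

8^366 ≡ 4 (mod 17)


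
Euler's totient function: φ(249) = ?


Factor n: 249 = 3 × 83
φ(n) = n · ∏(1 - 1/p) over distinct primes p | n
φ(249) = 249 · (1 - 1/3) · (1 - 1/83) = 164

φ(249) = 164


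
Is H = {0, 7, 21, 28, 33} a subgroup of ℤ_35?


Subgroup test for H = {0, 7, 21, 28, 33} in (ℤ_35, +):
(1) 0 ∈ H? Yes
(2) Closure: for all a,b ∈ H, (a+b) mod 35 ∈ H? No  [counterexample: 7 + 7 = 14 ∉ H]
(3) Inverses: for all a ∈ H, -a mod 35 ∈ H? No

No, H is not a subgroup of ℤ_35


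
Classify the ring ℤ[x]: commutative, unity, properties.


Polynomial ring over ℤ (an integral domain) is a commutative integral domain with unity 1
Commutative: Yes
Integral domain: Yes
Has unity: Yes

ℤ[x]: Commutative=Yes, Unity=Yes


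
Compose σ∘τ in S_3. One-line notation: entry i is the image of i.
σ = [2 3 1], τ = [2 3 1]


σ∘τ: apply τ first, then σ
1 →τ 2 →σ 3
2 →τ 3 →σ 1
3 →τ 1 →σ 2

σ∘τ = [3 1 2]


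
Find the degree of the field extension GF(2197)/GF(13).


GF(2197) = GF(13^3), so the extension degree is 3

[GF(2197)/GF(13)] = 3


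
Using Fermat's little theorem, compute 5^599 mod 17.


Fermat's little theorem: if p is prime and gcd(a,p)=1, then a^(p-1) ≡ 1 (mod p)
p = 17 is prime, gcd(5,17) = 1
Reduce exponent: 599 mod 16 = 7
So 5^599 ≡ 5^7 (mod 17)
5^7 mod 17 = 10

5^599 ≡ 10 (mod 17)


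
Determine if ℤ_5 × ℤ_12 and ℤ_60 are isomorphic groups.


Comparing ℤ_5 × ℤ_12 and ℤ_60:
gcd(5,12) = 1, so ℤ_5 × ℤ_12 ≅ ℤ_60 (CRT)

Yes, ℤ_5 × ℤ_12 ≅ ℤ_60


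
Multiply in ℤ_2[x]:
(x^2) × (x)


Expand and collect like terms; reduce coefficients mod 2:
x^0: 0·0 = 0 ≡ 0 (mod 2)
x^1: 0·1 + 0·0 = 0 ≡ 0 (mod 2)
x^2: 0·1 + 1·0 = 0 ≡ 0 (mod 2)
x^3: 1·1 = 1 ≡ 1 (mod 2)
Result: x^3

f · g = x^3


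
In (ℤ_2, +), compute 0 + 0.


Operation: addition mod 2
0 + 0 = (a + b) mod 2 with a = 0, b = 0

0 + 0 = 0


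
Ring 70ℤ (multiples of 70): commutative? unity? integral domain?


70ℤ is a commutative ring under +,× but has no multiplicative identity (1 ∉ 70ℤ); it has no zero divisors, but without unity it is not an integral domain
Commutative: Yes
Integral domain: No
Has unity: No

70ℤ (multiples of 70): Commutative=Yes, Unity=No


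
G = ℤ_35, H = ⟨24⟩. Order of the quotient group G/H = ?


|⟨24⟩| = n / gcd(24, 35) = 35 / 1 = 35
H is normal (ℤ_35 is abelian).
|G/H| = |G| / |H| = 35 / 35 = 1

|G/H| = 1


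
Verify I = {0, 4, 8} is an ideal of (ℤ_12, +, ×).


Check ideal conditions for I = {0, 4, 8} in ℤ_12:
(1) I is an additive subgroup? Yes
(2) For r ∈ ℤ_12 and a ∈ I: r·a ∈ I? Yes

Yes, I is an ideal of ℤ_12


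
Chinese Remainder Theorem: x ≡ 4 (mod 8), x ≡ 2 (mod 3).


m₁ = 8, m₂ = 3, gcd = 1, so CRT applies. M = m₁·m₂ = 24
Let M₁ = M/m₁ = 3, M₂ = M/m₂ = 8
Find y₁ ≡ M₁⁻¹ (mod m₁): 3⁻¹ ≡ 3 (mod 8)
Find y₂ ≡ M₂⁻¹ (mod m₂): 8⁻¹ ≡ 2 (mod 3)
x = a₁·M₁·y₁ + a₂·M₂·y₂ = 4·3·3 + 2·8·2 = 68
Reduce mod 24: x ≡ 20
Check: 20 mod 8 = 4 ✓, 20 mod 3 = 2 ✓

x ≡ 20 (mod 24)


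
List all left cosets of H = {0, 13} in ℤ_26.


H = {0, 13}, |H| = 2
Number of cosets = |G|/|H| = 26/2 = 13
0 + H = {0, 13}
1 + H = {1, 14}
2 + H = {2, 15}
3 + H = {3, 16}
4 + H = {4, 17}
5 + H = {5, 18}
6 + H = {6, 19}
7 + H = {7, 20}
8 + H = {8, 21}
9 + H = {9, 22}
10 + H = {10, 23}
11 + H = {11, 24}
12 + H = {12, 25}

Cosets: 0+H={0,13}; 1+H={1,14}; 2+H={2,15}; 3+H={3,16}; 4+H={4,17}; 5+H={5,18}; 6+H={6,19}; 7+H={7,20}; 8+H={8,21}; 9+H={9,22}; 10+H={10,23}; 11+H={11,24}; 12+H={12,25}


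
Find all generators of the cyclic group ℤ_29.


g generates ℤ_n iff gcd(g,n) = 1
Prime factors of 29: 29
Generators are g ∈ {1,...,28} not divisible by any of these primes.
Generators: {1, 2, 3, 4, 5, 6, 7, 8, 9, 10, 11, 12, 13, 14, 15, 16, 17, 18, 19, 20, 21, 22, 23, 24, 25, 26, 27, 28}
Number of generators = φ(29) = 28

Generators of ℤ_29 = {1, 2, 3, 4, 5, 6, 7, 8, 9, 10, 11, 12, 13, 14, 15, 16, 17, 18, 19, 20, 21, 22, 23, 24, 25, 26, 27, 28}


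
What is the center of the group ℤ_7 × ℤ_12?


Z(G) = {g ∈ G | gx = xg for all x ∈ G}
Direct product of abelian groups is abelian, so Z(G) = G

Z(ℤ_7 × ℤ_12) = ℤ_7 × ℤ_12


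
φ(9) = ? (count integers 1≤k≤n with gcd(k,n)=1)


φ(n) = count of k ∈ {1,...,n} with gcd(k,n)=1
Coprimes to 9: {1, 2, 4, 5, 7, 8}
Count: 6

φ(9) = 6


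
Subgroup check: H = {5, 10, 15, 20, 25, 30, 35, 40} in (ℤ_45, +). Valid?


Subgroup test for H = {5, 10, 15, 20, 25, 30, 35, 40} in (ℤ_45, +):
(1) 0 ∈ H? No
(2) Closure: for all a,b ∈ H, (a+b) mod 45 ∈ H? No  [counterexample: 5 + 40 = 0 ∉ H]
(3) Inverses: for all a ∈ H, -a mod 45 ∈ H? Yes

No, H is not a subgroup of ℤ_45


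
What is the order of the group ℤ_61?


ℤ_n has n elements.

|ℤ_61| = 61


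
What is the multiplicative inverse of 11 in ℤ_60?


Use the extended Euclidean algorithm to write 1 = 11·s + 60·t; then s mod 60 is the inverse.
Euclidean algorithm:
  11 = 0·60 + 11
  60 = 5·11 + 5
  11 = 2·5 + 1
  5 = 5·1 + 0
gcd(11,60) = 1
Back-substitution gives: 11·(11) + 60·(-2) = 1
So 11⁻¹ ≡ 11 ≡ 11 (mod 60)
Check: 11 × 11 = 121 ≡ 1 (mod 60) ✓

11⁻¹ ≡ 11 (mod 60)


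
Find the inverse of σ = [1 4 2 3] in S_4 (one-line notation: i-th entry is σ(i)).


To find σ⁻¹, swap domain and range:
σ(1) = 1 → σ⁻¹(1) = 1
σ(2) = 4 → σ⁻¹(4) = 2
σ(3) = 2 → σ⁻¹(2) = 3
σ(4) = 3 → σ⁻¹(3) = 4

σ⁻¹ = [1 3 4 2]


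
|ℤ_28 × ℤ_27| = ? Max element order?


|ℤ_28 × ℤ_27| = 28 × 27 = 756
Max element order = lcm(28,27) = 756
Cyclic? Yes (gcd=1)

|ℤ_28×ℤ_27| = 756, max element order = 756


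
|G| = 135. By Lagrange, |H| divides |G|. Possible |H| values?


Lagrange's theorem: |H| divides |G|
|G| = 135
Divisors of 135: 1, 3, 5, 9, 15, 27, 45, 135

Possible subgroup orders: {1, 3, 5, 9, 15, 27, 45, 135}


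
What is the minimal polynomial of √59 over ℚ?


√59 satisfies x² - 59 = 0, irreducible over ℚ since 59 is squarefree

Minimal polynomial: x² - 59


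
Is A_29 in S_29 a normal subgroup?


H = A_29 in S_29
A_29 has index 2 in S_29, and every subgroup of index 2 is normal

Yes, normal subgroup


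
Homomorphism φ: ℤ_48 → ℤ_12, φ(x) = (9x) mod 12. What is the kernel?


Kernel = preimage of identity
ker(φ) = {x ∈ ℤ_48 : 9x ≡ 0 (mod 12)}. Since 12 | 48, φ is well-defined. The kernel is the cyclic subgroup ⟨4⟩ of ℤ_48 (order 12), i.e. {0, 4, 8, 12, 16, 20, 24, 28, 32, 36, 40, 44}

ker(φ) = {0, 4, 8, 12, 16, 20, 24, 28, 32, 36, 40, 44}


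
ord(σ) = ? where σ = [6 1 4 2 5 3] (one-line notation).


Cycle decomposition: (1 6 3 4 2)
Cycle lengths: 5
Order = lcm(5) = 5

ord(σ) = 5


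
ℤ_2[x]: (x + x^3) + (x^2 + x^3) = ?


Add coefficients mod 2:
x^0: 0 + 0 = 0 (mod 2)
x^1: 1 + 0 = 1 (mod 2)
x^2: 0 + 1 = 1 (mod 2)
x^3: 1 + 1 = 0 (mod 2)
Result: x + x^2

f + g = x + x^2


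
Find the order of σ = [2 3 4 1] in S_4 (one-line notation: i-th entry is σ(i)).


Cycle decomposition: (1 2 3 4)
Cycle lengths: 4
Order = lcm(4) = 4

ord(σ) = 4


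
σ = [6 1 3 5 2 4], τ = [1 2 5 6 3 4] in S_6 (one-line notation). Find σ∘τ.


σ∘τ: apply τ first, then σ
1 →τ 1 →σ 6
2 →τ 2 →σ 1
3 →τ 5 →σ 2
4 →τ 6 →σ 4
5 →τ 3 →σ 3
6 →τ 4 →σ 5

σ∘τ = [6 1 2 4 3 5]


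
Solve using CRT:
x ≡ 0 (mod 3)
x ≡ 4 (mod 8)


m₁ = 3, m₂ = 8, gcd = 1, so CRT applies. M = m₁·m₂ = 24
Let M₁ = M/m₁ = 8, M₂ = M/m₂ = 3
Find y₁ ≡ M₁⁻¹ (mod m₁): 8⁻¹ ≡ 2 (mod 3)
Find y₂ ≡ M₂⁻¹ (mod m₂): 3⁻¹ ≡ 3 (mod 8)
x = a₁·M₁·y₁ + a₂·M₂·y₂ = 0·8·2 + 4·3·3 = 36
Reduce mod 24: x ≡ 12
Check: 12 mod 3 = 0 ✓, 12 mod 8 = 4 ✓

x ≡ 12 (mod 24)


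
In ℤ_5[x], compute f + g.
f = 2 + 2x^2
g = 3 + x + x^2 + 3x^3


Add coefficients mod 5:
x^0: 2 + 3 = 0 (mod 5)
x^1: 0 + 1 = 1 (mod 5)
x^2: 2 + 1 = 3 (mod 5)
x^3: 0 + 3 = 3 (mod 5)
Result: x + 3x^2 + 3x^3

f + g = x + 3x^2 + 3x^3


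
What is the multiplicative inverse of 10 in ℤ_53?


Use the extended Euclidean algorithm to write 1 = 10·s + 53·t; then s mod 53 is the inverse.
Euclidean algorithm:
  10 = 0·53 + 10
  53 = 5·10 + 3
  10 = 3·3 + 1
  3 = 3·1 + 0
gcd(10,53) = 1
Back-substitution gives: 10·(16) + 53·(-3) = 1
So 10⁻¹ ≡ 16 ≡ 16 (mod 53)
Check: 10 × 16 = 160 ≡ 1 (mod 53) ✓

10⁻¹ ≡ 16 (mod 53)


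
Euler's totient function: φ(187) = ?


Factor n: 187 = 11 × 17
φ(n) = n · ∏(1 - 1/p) over distinct primes p | n
φ(187) = 187 · (1 - 1/11) · (1 - 1/17) = 160

φ(187) = 160


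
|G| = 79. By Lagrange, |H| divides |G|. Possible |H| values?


Lagrange's theorem: |H| divides |G|
|G| = 79
Divisors of 79: 1, 79

Possible subgroup orders: {1, 79}


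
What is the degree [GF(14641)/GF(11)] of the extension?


GF(14641) = GF(11^4), so the extension degree is 4

[GF(14641)/GF(11)] = 4


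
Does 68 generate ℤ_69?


g generates ℤ_n iff gcd(g, n) = 1
gcd(68, 69) = 1
Since gcd = 1, 68 is a generator.

Yes, 68 generates ℤ_69


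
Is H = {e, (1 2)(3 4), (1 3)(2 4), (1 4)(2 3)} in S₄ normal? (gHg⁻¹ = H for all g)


H = {e, (1 2)(3 4), (1 3)(2 4), (1 4)(2 3)} in S₄
This is the Klein four-group V₄; it is normal in S₄ (it is a union of conjugacy classes)

Yes, normal subgroup


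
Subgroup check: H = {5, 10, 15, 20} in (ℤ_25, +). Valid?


Subgroup test for H = {5, 10, 15, 20} in (ℤ_25, +):
(1) 0 ∈ H? No
(2) Closure: for all a,b ∈ H, (a+b) mod 25 ∈ H? No  [counterexample: 5 + 20 = 0 ∉ H]
(3) Inverses: for all a ∈ H, -a mod 25 ∈ H? Yes

No, H is not a subgroup of ℤ_25


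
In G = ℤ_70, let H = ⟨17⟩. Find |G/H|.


|⟨17⟩| = n / gcd(17, 70) = 70 / 1 = 70
H is normal (ℤ_70 is abelian).
|G/H| = |G| / |H| = 70 / 70 = 1

|G/H| = 1


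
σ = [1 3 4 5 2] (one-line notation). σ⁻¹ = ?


To find σ⁻¹, swap domain and range:
σ(1) = 1 → σ⁻¹(1) = 1
σ(2) = 3 → σ⁻¹(3) = 2
σ(3) = 4 → σ⁻¹(4) = 3
σ(4) = 5 → σ⁻¹(5) = 4
σ(5) = 2 → σ⁻¹(2) = 5

σ⁻¹ = [1 5 2 3 4]


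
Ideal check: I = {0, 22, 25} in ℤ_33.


Check ideal conditions for I = {0, 22, 25} in ℤ_33:
(1) I is an additive subgroup? No
(2) For r ∈ ℤ_33 and a ∈ I: r·a ∈ I? No  [counterexample: r=2, a=22, r·a mod 33 = 11 ∉ I]

No, I is not an ideal of ℤ_33


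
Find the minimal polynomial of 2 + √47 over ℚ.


Let α = 2 + √47. Then α - 2 = √47, so (α - 2)² = 47, giving α² - 4α - 43 = 0. Degree 2 and α ∉ ℚ, so this is the minimal polynomial.

Minimal polynomial: x² - 4x - 43


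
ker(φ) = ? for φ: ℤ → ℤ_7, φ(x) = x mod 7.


Kernel = preimage of identity
ker(φ) = {x ∈ ℤ : x ≡ 0 (mod 7)} = 7ℤ = {0, ±7, ±14, ...}

ker(φ) = 7ℤ


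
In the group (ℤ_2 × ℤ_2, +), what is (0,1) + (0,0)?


Operation: componentwise addition mod (2, 2)
(0,1) + (0,0) = ((a₁+b₁) mod 2, (a₂+b₂) mod 2) with a = (0,1), b = (0,0)

(0,1) + (0,0) = (0,1)


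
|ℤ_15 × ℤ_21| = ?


|A × B| = |A| · |B|
|ℤ_15 × ℤ_21| = 15 × 21 = 315

|ℤ_15 × ℤ_21| = 315


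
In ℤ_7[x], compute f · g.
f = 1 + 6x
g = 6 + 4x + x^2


Expand and collect like terms; reduce coefficients mod 7:
x^0: 1·6 = 6 ≡ 6 (mod 7)
x^1: 1·4 + 6·6 = 40 ≡ 5 (mod 7)
x^2: 1·1 + 6·4 = 25 ≡ 4 (mod 7)
x^3: 6·1 = 6 ≡ 6 (mod 7)
Result: 6 + 5x + 4x^2 + 6x^3

f · g = 6 + 5x + 4x^2 + 6x^3


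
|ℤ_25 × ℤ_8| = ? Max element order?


|ℤ_25 × ℤ_8| = 25 × 8 = 200
Max element order = lcm(25,8) = 200
Cyclic? Yes (gcd=1)

|ℤ_25×ℤ_8| = 200, max element order = 200


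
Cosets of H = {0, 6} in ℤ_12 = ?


H = {0, 6}, |H| = 2
Number of cosets = |G|/|H| = 12/2 = 6
0 + H = {0, 6}
1 + H = {1, 7}
2 + H = {2, 8}
3 + H = {3, 9}
4 + H = {4, 10}
5 + H = {5, 11}

Cosets: 0+H={0,6}; 1+H={1,7}; 2+H={2,8}; 3+H={3,9}; 4+H={4,10}; 5+H={5,11}


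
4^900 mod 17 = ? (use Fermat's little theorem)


Fermat's little theorem: if p is prime and gcd(a,p)=1, then a^(p-1) ≡ 1 (mod p)
p = 17 is prime, gcd(4,17) = 1
Reduce exponent: 900 mod 16 = 4
So 4^900 ≡ 4^4 (mod 17)
4^4 mod 17 = 1

4^900 ≡ 1 (mod 17)


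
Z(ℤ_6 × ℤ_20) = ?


Z(G) = {g ∈ G | gx = xg for all x ∈ G}
Direct product of abelian groups is abelian, so Z(G) = G

Z(ℤ_6 × ℤ_20) = ℤ_6 × ℤ_20


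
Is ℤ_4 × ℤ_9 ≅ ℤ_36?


Comparing ℤ_4 × ℤ_9 and ℤ_36:
gcd(4,9) = 1, so ℤ_4 × ℤ_9 ≅ ℤ_36 (CRT)

Yes, ℤ_4 × ℤ_9 ≅ ℤ_36


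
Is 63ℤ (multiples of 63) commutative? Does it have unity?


63ℤ is a commutative ring under +,× but has no multiplicative identity (1 ∉ 63ℤ); it has no zero divisors, but without unity it is not an integral domain
Commutative: Yes
Integral domain: No
Has unity: No

63ℤ (multiples of 63): Commutative=Yes, Unity=No


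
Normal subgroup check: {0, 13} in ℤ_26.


H = {0, 13} in ℤ_26
ℤ_26 is abelian; every subgroup of an abelian group is normal

Yes, normal subgroup


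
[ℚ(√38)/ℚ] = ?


√38 has minimal polynomial x² - 38 (irreducible over ℚ since 38 is squarefree)

[ℚ(√38)/ℚ] = 2


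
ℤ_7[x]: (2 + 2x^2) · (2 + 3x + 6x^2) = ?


Expand and collect like terms; reduce coefficients mod 7:
x^0: 2·2 = 4 ≡ 4 (mod 7)
x^1: 2·3 + 0·2 = 6 ≡ 6 (mod 7)
x^2: 2·6 + 0·3 + 2·2 = 16 ≡ 2 (mod 7)
x^3: 0·6 + 2·3 = 6 ≡ 6 (mod 7)
x^4: 2·6 = 12 ≡ 5 (mod 7)
Result: 4 + 6x + 2x^2 + 6x^3 + 5x^4

f · g = 4 + 6x + 2x^2 + 6x^3 + 5x^4


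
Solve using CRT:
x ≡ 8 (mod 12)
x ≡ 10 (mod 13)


m₁ = 12, m₂ = 13, gcd = 1, so CRT applies. M = m₁·m₂ = 156
Let M₁ = M/m₁ = 13, M₂ = M/m₂ = 12
Find y₁ ≡ M₁⁻¹ (mod m₁): 13⁻¹ ≡ 1 (mod 12)
Find y₂ ≡ M₂⁻¹ (mod m₂): 12⁻¹ ≡ 12 (mod 13)
x = a₁·M₁·y₁ + a₂·M₂·y₂ = 8·13·1 + 10·12·12 = 1544
Reduce mod 156: x ≡ 140
Check: 140 mod 12 = 8 ✓, 140 mod 13 = 10 ✓

x ≡ 140 (mod 156)


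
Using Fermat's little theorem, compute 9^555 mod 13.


Fermat's little theorem: if p is prime and gcd(a,p)=1, then a^(p-1) ≡ 1 (mod p)
p = 13 is prime, gcd(9,13) = 1
Reduce exponent: 555 mod 12 = 3
So 9^555 ≡ 9^3 (mod 13)
9^3 mod 13 = 1

9^555 ≡ 1 (mod 13)


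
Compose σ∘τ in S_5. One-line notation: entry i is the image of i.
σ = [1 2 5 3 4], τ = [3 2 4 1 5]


σ∘τ: apply τ first, then σ
1 →τ 3 →σ 5
2 →τ 2 →σ 2
3 →τ 4 →σ 3
4 →τ 1 →σ 1
5 →τ 5 →σ 4

σ∘τ = [5 2 3 1 4]


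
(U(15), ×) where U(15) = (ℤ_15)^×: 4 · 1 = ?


Operation: multiplication mod 15
4 · 1 = (a × b) mod 15 with a = 4, b = 1

4 · 1 = 4


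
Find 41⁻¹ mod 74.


Use the extended Euclidean algorithm to write 1 = 41·s + 74·t; then s mod 74 is the inverse.
Euclidean algorithm:
  41 = 0·74 + 41
  74 = 1·41 + 33
  41 = 1·33 + 8
  33 = 4·8 + 1
  8 = 8·1 + 0
gcd(41,74) = 1
Back-substitution gives: 41·(-9) + 74·(5) = 1
So 41⁻¹ ≡ -9 ≡ 65 (mod 74)
Check: 41 × 65 = 2665 ≡ 1 (mod 74) ✓

41⁻¹ ≡ 65 (mod 74)


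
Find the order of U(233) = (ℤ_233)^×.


U(n) is the group of units mod n; |U(n)| = φ(n)
|U(233)| = φ(233) = 232

|U(233) = (ℤ_233)^×| = 232


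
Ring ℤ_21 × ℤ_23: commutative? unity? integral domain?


Direct product ring; commutative with unity (1,1); but (1,0)·(0,1) = (0,0) gives zero divisors, so not an integral domain
Commutative: Yes
Integral domain: No
Has unity: Yes

ℤ_21 × ℤ_23: Commutative=Yes, Unity=Yes


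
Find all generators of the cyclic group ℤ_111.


g generates ℤ_n iff gcd(g,n) = 1
Prime factors of 111: 3, 37
Generators are g ∈ {1,...,110} not divisible by any of these primes.
Generators: {1, 2, 4, 5, 7, 8, 10, 11, 13, 14, 16, 17, 19, 20, 22, 23, 25, 26, 28, 29, 31, 32, 34, 35, 38, 40, 41, 43, 44, 46, 47, 49, 50, 52, 53, 55, 56, 58, 59, 61, 62, 64, 65, 67, 68, 70, 71, 73, 76, 77, 79, 80, 82, 83, 85, 86, 88, 89, 91, 92, 94, 95, 97, 98, 100, 101, 103, 104, 106, 107, 109, 110}
Number of generators = φ(111) = 72

Generators of ℤ_111 = {1, 2, 4, 5, 7, 8, 10, 11, 13, 14, 16, 17, 19, 20, 22, 23, 25, 26, 28, 29, 31, 32, 34, 35, 38, 40, 41, 43, 44, 46, 47, 49, 50, 52, 53, 55, 56, 58, 59, 61, 62, 64, 65, 67, 68, 70, 71, 73, 76, 77, 79, 80, 82, 83, 85, 86, 88, 89, 91, 92, 94, 95, 97, 98, 100, 101, 103, 104, 106, 107, 109, 110}


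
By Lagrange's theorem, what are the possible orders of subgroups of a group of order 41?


Lagrange's theorem: |H| divides |G|
|G| = 41
Divisors of 41: 1, 41

Possible subgroup orders: {1, 41}


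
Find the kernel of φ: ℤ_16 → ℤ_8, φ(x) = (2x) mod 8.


Kernel = preimage of identity
ker(φ) = {x ∈ ℤ_16 : 2x ≡ 0 (mod 8)}. Since 8 | 16, φ is well-defined. The kernel is the cyclic subgroup ⟨4⟩ of ℤ_16 (order 4), i.e. {0, 4, 8, 12}

ker(φ) = {0, 4, 8, 12}


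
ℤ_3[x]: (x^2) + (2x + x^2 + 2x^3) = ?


Add coefficients mod 3:
x^0: 0 + 0 = 0 (mod 3)
x^1: 0 + 2 = 2 (mod 3)
x^2: 1 + 1 = 2 (mod 3)
x^3: 0 + 2 = 2 (mod 3)
Result: 2x + 2x^2 + 2x^3

f + g = 2x + 2x^2 + 2x^3


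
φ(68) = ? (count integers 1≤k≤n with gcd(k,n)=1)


Factor n: 68 = 2^2 × 17
φ(n) = n · ∏(1 - 1/p) over distinct primes p | n
φ(68) = 68 · (1 - 1/2) · (1 - 1/17) = 32

φ(68) = 32


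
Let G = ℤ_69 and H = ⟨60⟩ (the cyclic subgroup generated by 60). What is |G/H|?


|⟨60⟩| = n / gcd(60, 69) = 69 / 3 = 23
H is normal (ℤ_69 is abelian).
|G/H| = |G| / |H| = 69 / 23 = 3

|G/H| = 3


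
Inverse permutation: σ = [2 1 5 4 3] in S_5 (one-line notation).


To find σ⁻¹, swap domain and range:
σ(1) = 2 → σ⁻¹(2) = 1
σ(2) = 1 → σ⁻¹(1) = 2
σ(3) = 5 → σ⁻¹(5) = 3
σ(4) = 4 → σ⁻¹(4) = 4
σ(5) = 3 → σ⁻¹(3) = 5

σ⁻¹ = [2 1 5 4 3]


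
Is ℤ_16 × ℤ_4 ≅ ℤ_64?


Comparing ℤ_16 × ℤ_4 and ℤ_64:
gcd(16,4) = 4 ≠ 1. Max element order in ℤ_16×ℤ_4 is lcm(16,4) = 16 < 64, so it has no element of order 64

No, ℤ_16 × ℤ_4 ≇ ℤ_64


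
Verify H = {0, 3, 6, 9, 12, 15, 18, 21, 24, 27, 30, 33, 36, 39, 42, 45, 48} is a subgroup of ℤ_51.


Subgroup test for H = {0, 3, 6, 9, 12, 15, 18, 21, 24, 27, 30, 33, 36, 39, 42, 45, 48} in (ℤ_51, +):
(1) 0 ∈ H? Yes
(2) Closure: for all a,b ∈ H, (a+b) mod 51 ∈ H? Yes
(3) Inverses: for all a ∈ H, -a mod 51 ∈ H? Yes

Yes, H is a subgroup of ℤ_51


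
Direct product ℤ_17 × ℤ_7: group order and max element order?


|ℤ_17 × ℤ_7| = 17 × 7 = 119
Max element order = lcm(17,7) = 119
Cyclic? Yes (gcd=1)

|ℤ_17×ℤ_7| = 119, max element order = 119


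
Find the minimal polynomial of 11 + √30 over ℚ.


Let α = 11 + √30. Then α - 11 = √30, so (α - 11)² = 30, giving α² - 22α + 91 = 0. Degree 2 and α ∉ ℚ, so this is the minimal polynomial.

Minimal polynomial: x² - 22x + 91


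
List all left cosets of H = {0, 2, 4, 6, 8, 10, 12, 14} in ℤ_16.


H = {0, 2, 4, 6, 8, 10, 12, 14}, |H| = 8
Number of cosets = |G|/|H| = 16/8 = 2
0 + H = {0, 2, 4, 6, 8, 10, 12, 14}
1 + H = {1, 3, 5, 7, 9, 11, 13, 15}

Cosets: 0+H={0,2,4,6,8,10,12,14}; 1+H={1,3,5,7,9,11,13,15}


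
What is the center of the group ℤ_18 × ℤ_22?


Z(G) = {g ∈ G | gx = xg for all x ∈ G}
Direct product of abelian groups is abelian, so Z(G) = G

Z(ℤ_18 × ℤ_22) = ℤ_18 × ℤ_22


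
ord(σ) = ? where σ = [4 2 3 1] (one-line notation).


Cycle decomposition: (1 4)
Cycle lengths: 2
Order = lcm(2) = 2

ord(σ) = 2


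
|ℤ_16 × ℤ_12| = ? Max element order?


|ℤ_16 × ℤ_12| = 16 × 12 = 192
Max element order = lcm(16,12) = 48
Cyclic? No (gcd=4)

|ℤ_16×ℤ_12| = 192, max element order = 48


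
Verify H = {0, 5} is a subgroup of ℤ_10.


Subgroup test for H = {0, 5} in (ℤ_10, +):
(1) 0 ∈ H? Yes
(2) Closure: for all a,b ∈ H, (a+b) mod 10 ∈ H? Yes
(3) Inverses: for all a ∈ H, -a mod 10 ∈ H? Yes

Yes, H is a subgroup of ℤ_10


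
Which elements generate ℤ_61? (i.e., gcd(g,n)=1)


g generates ℤ_n iff gcd(g,n) = 1
Prime factors of 61: 61
Generators are g ∈ {1,...,60} not divisible by any of these primes.
Generators: {1, 2, 3, 4, 5, 6, 7, 8, 9, 10, 11, 12, 13, 14, 15, 16, 17, 18, 19, 20, 21, 22, 23, 24, 25, 26, 27, 28, 29, 30, 31, 32, 33, 34, 35, 36, 37, 38, 39, 40, 41, 42, 43, 44, 45, 46, 47, 48, 49, 50, 51, 52, 53, 54, 55, 56, 57, 58, 59, 60}
Number of generators = φ(61) = 60

Generators of ℤ_61 = {1, 2, 3, 4, 5, 6, 7, 8, 9, 10, 11, 12, 13, 14, 15, 16, 17, 18, 19, 20, 21, 22, 23, 24, 25, 26, 27, 28, 29, 30, 31, 32, 33, 34, 35, 36, 37, 38, 39, 40, 41, 42, 43, 44, 45, 46, 47, 48, 49, 50, 51, 52, 53, 54, 55, 56, 57, 58, 59, 60}


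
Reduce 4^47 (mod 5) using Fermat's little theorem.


Fermat's little theorem: if p is prime and gcd(a,p)=1, then a^(p-1) ≡ 1 (mod p)
p = 5 is prime, gcd(4,5) = 1
Reduce exponent: 47 mod 4 = 3
So 4^47 ≡ 4^3 (mod 5)
4^3 mod 5 = 4

4^47 ≡ 4 (mod 5)


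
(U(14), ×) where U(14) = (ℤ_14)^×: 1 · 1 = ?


Operation: multiplication mod 14
1 · 1 = (a × b) mod 14 with a = 1, b = 1

1 · 1 = 1


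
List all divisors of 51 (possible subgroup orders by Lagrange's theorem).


Lagrange's theorem: |H| divides |G|
|G| = 51
Divisors of 51: 1, 3, 17, 51

Possible subgroup orders: {1, 3, 17, 51}


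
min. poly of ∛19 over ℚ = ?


∛19 satisfies x³ - 19 = 0, irreducible over ℚ (no rational root; 19 is not a perfect cube)

Minimal polynomial: x³ - 19


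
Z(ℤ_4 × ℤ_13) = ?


Z(G) = {g ∈ G | gx = xg for all x ∈ G}
Direct product of abelian groups is abelian, so Z(G) = G

Z(ℤ_4 × ℤ_13) = ℤ_4 × ℤ_13


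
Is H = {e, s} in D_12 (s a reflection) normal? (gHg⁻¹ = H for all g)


H = {e, s} in D_12 (s a reflection)
r·s·r⁻¹ = sr⁻² ≠ s for n ≥ 3, so {e, s} is not closed under conjugation

No, not a normal subgroup


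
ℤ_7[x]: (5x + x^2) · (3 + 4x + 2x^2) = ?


Expand and collect like terms; reduce coefficients mod 7:
x^0: 0·3 = 0 ≡ 0 (mod 7)
x^1: 0·4 + 5·3 = 15 ≡ 1 (mod 7)
x^2: 0·2 + 5·4 + 1·3 = 23 ≡ 2 (mod 7)
x^3: 5·2 + 1·4 = 14 ≡ 0 (mod 7)
x^4: 1·2 = 2 ≡ 2 (mod 7)
Result: x + 2x^2 + 2x^4

f · g = x + 2x^2 + 2x^4


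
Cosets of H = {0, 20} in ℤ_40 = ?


H = {0, 20}, |H| = 2
Number of cosets = |G|/|H| = 40/2 = 20
0 + H = {0, 20}
1 + H = {1, 21}
2 + H = {2, 22}
3 + H = {3, 23}
4 + H = {4, 24}
5 + H = {5, 25}
6 + H = {6, 26}
7 + H = {7, 27}
8 + H = {8, 28}
9 + H = {9, 29}
10 + H = {10, 30}
11 + H = {11, 31}
12 + H = {12, 32}
13 + H = {13, 33}
14 + H = {14, 34}
15 + H = {15, 35}
16 + H = {16, 36}
17 + H = {17, 37}
18 + H = {18, 38}
19 + H = {19, 39}

Cosets: 0+H={0,20}; 1+H={1,21}; 2+H={2,22}; 3+H={3,23}; 4+H={4,24}; 5+H={5,25}; 6+H={6,26}; 7+H={7,27}; 8+H={8,28}; 9+H={9,29}; 10+H={10,30}; 11+H={11,31}; 12+H={12,32}; 13+H={13,33}; 14+H={14,34}; 15+H={15,35}; 16+H={16,36}; 17+H={17,37}; 18+H={18,38}; 19+H={19,39}


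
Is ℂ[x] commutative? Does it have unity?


Polynomial ring over ℂ (an integral domain) is a commutative integral domain with unity 1
Commutative: Yes
Integral domain: Yes
Has unity: Yes

ℂ[x]: Commutative=Yes, Unity=Yes


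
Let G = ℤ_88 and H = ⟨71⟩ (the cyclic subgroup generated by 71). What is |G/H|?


|⟨71⟩| = n / gcd(71, 88) = 88 / 1 = 88
H is normal (ℤ_88 is abelian).
|G/H| = |G| / |H| = 88 / 88 = 1

|G/H| = 1


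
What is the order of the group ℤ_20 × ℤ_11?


|A × B| = |A| · |B|
|ℤ_20 × ℤ_11| = 20 × 11 = 220

|ℤ_20 × ℤ_11| = 220


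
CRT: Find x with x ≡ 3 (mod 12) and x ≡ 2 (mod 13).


m₁ = 12, m₂ = 13, gcd = 1, so CRT applies. M = m₁·m₂ = 156
Let M₁ = M/m₁ = 13, M₂ = M/m₂ = 12
Find y₁ ≡ M₁⁻¹ (mod m₁): 13⁻¹ ≡ 1 (mod 12)
Find y₂ ≡ M₂⁻¹ (mod m₂): 12⁻¹ ≡ 12 (mod 13)
x = a₁·M₁·y₁ + a₂·M₂·y₂ = 3·13·1 + 2·12·12 = 327
Reduce mod 156: x ≡ 15
Check: 15 mod 12 = 3 ✓, 15 mod 13 = 2 ✓

x ≡ 15 (mod 156)


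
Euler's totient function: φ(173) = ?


Factor n: 173 = 173
φ(n) = n · ∏(1 - 1/p) over distinct primes p | n
φ(173) = 173 · (1 - 1/173) = 172

φ(173) = 172


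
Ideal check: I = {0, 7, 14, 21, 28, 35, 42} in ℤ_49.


Check ideal conditions for I = {0, 7, 14, 21, 28, 35, 42} in ℤ_49:
(1) I is an additive subgroup? Yes
(2) For r ∈ ℤ_49 and a ∈ I: r·a ∈ I? Yes

Yes, I is an ideal of ℤ_49


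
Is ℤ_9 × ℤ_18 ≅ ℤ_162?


Comparing ℤ_9 × ℤ_18 and ℤ_162:
gcd(9,18) = 9 ≠ 1. Max element order in ℤ_9×ℤ_18 is lcm(9,18) = 18 < 162, so it has no element of order 162

No, ℤ_9 × ℤ_18 ≇ ℤ_162


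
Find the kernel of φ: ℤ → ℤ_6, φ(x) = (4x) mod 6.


Kernel = preimage of identity
ker(φ) = {x ∈ ℤ : 4x ≡ 0 (mod 6)}. gcd(4,6) = 2, so 4x ≡ 0 (mod 6) ⟺ x ≡ 0 (mod 6/2 = 3). Hence ker(φ) = 3ℤ

ker(φ) = 3ℤ


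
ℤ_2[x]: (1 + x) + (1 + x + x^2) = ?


Add coefficients mod 2:
x^0: 1 + 1 = 0 (mod 2)
x^1: 1 + 1 = 0 (mod 2)
x^2: 0 + 1 = 1 (mod 2)
Result: x^2

f + g = x^2


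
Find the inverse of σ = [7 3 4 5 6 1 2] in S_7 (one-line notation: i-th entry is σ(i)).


To find σ⁻¹, swap domain and range:
σ(1) = 7 → σ⁻¹(7) = 1
σ(2) = 3 → σ⁻¹(3) = 2
σ(3) = 4 → σ⁻¹(4) = 3
σ(4) = 5 → σ⁻¹(5) = 4
σ(5) = 6 → σ⁻¹(6) = 5
σ(6) = 1 → σ⁻¹(1) = 6
σ(7) = 2 → σ⁻¹(2) = 7

σ⁻¹ = [6 7 2 3 4 5 1]


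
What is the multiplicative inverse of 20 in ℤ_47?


Use the extended Euclidean algorithm to write 1 = 20·s + 47·t; then s mod 47 is the inverse.
Euclidean algorithm:
  20 = 0·47 + 20
  47 = 2·20 + 7
  20 = 2·7 + 6
  7 = 1·6 + 1
  6 = 6·1 + 0
gcd(20,47) = 1
Back-substitution gives: 20·(-7) + 47·(3) = 1
So 20⁻¹ ≡ -7 ≡ 40 (mod 47)
Check: 20 × 40 = 800 ≡ 1 (mod 47) ✓

20⁻¹ ≡ 40 (mod 47)


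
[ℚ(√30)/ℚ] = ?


√30 has minimal polynomial x² - 30 (irreducible over ℚ since 30 is squarefree)

[ℚ(√30)/ℚ] = 2


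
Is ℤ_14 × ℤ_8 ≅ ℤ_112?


Comparing ℤ_14 × ℤ_8 and ℤ_112:
gcd(14,8) = 2 ≠ 1. Max element order in ℤ_14×ℤ_8 is lcm(14,8) = 56 < 112, so it has no element of order 112

No, ℤ_14 × ℤ_8 ≇ ℤ_112


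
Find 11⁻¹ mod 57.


Use the extended Euclidean algorithm to write 1 = 11·s + 57·t; then s mod 57 is the inverse.
Euclidean algorithm:
  11 = 0·57 + 11
  57 = 5·11 + 2
  11 = 5·2 + 1
  2 = 2·1 + 0
gcd(11,57) = 1
Back-substitution gives: 11·(26) + 57·(-5) = 1
So 11⁻¹ ≡ 26 ≡ 26 (mod 57)
Check: 11 × 26 = 286 ≡ 1 (mod 57) ✓

11⁻¹ ≡ 26 (mod 57)


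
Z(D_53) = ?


Z(G) = {g ∈ G | gx = xg for all x ∈ G}
For odd n, Z(D_n) = {e}: no nontrivial rotation commutes with all reflections

Z(D_53) = {e}


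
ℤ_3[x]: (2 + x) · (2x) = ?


Expand and collect like terms; reduce coefficients mod 3:
x^0: 2·0 = 0 ≡ 0 (mod 3)
x^1: 2·2 + 1·0 = 4 ≡ 1 (mod 3)
x^2: 1·2 = 2 ≡ 2 (mod 3)
Result: x + 2x^2

f · g = x + 2x^2


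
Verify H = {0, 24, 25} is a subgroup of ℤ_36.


Subgroup test for H = {0, 24, 25} in (ℤ_36, +):
(1) 0 ∈ H? Yes
(2) Closure: for all a,b ∈ H, (a+b) mod 36 ∈ H? No  [counterexample: 24 + 24 = 12 ∉ H]
(3) Inverses: for all a ∈ H, -a mod 36 ∈ H? No

No, H is not a subgroup of ℤ_36


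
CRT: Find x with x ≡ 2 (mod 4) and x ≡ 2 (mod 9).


m₁ = 4, m₂ = 9, gcd = 1, so CRT applies. M = m₁·m₂ = 36
Let M₁ = M/m₁ = 9, M₂ = M/m₂ = 4
Find y₁ ≡ M₁⁻¹ (mod m₁): 9⁻¹ ≡ 1 (mod 4)
Find y₂ ≡ M₂⁻¹ (mod m₂): 4⁻¹ ≡ 7 (mod 9)
x = a₁·M₁·y₁ + a₂·M₂·y₂ = 2·9·1 + 2·4·7 = 74
Reduce mod 36: x ≡ 2
Check: 2 mod 4 = 2 ✓, 2 mod 9 = 2 ✓

x ≡ 2 (mod 36)


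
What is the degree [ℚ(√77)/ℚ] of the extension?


√77 has minimal polynomial x² - 77 (irreducible over ℚ since 77 is squarefree)

[ℚ(√77)/ℚ] = 2


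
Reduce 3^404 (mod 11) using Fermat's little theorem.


Fermat's little theorem: if p is prime and gcd(a,p)=1, then a^(p-1) ≡ 1 (mod p)
p = 11 is prime, gcd(3,11) = 1
Reduce exponent: 404 mod 10 = 4
So 3^404 ≡ 3^4 (mod 11)
3^4 mod 11 = 4

3^404 ≡ 4 (mod 11)


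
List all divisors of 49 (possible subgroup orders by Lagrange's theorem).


Lagrange's theorem: |H| divides |G|
|G| = 49
Divisors of 49: 1, 7, 49

Possible subgroup orders: {1, 7, 49}


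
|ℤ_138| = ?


ℤ_n has n elements.

|ℤ_138| = 138


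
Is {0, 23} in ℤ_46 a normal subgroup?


H = {0, 23} in ℤ_46
ℤ_46 is abelian; every subgroup of an abelian group is normal

Yes, normal subgroup


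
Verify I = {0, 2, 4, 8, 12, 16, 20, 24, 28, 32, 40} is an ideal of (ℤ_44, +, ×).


Check ideal conditions for I = {0, 2, 4, 8, 12, 16, 20, 24, 28, 32, 40} in ℤ_44:
(1) I is an additive subgroup? No
(2) For r ∈ ℤ_44 and a ∈ I: r·a ∈ I? No  [counterexample: r=2, a=40, r·a mod 44 = 36 ∉ I]

No, I is not an ideal of ℤ_44


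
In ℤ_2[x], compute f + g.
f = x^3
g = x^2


Add coefficients mod 2:
x^0: 0 + 0 = 0 (mod 2)
x^1: 0 + 0 = 0 (mod 2)
x^2: 0 + 1 = 1 (mod 2)
x^3: 1 + 0 = 1 (mod 2)
Result: x^2 + x^3

f + g = x^2 + x^3


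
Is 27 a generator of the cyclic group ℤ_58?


g generates ℤ_n iff gcd(g, n) = 1
gcd(27, 58) = 1
Since gcd = 1, 27 is a generator.

Yes, 27 generates ℤ_58


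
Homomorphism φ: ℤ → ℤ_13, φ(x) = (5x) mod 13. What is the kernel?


Kernel = preimage of identity
ker(φ) = {x ∈ ℤ : 5x ≡ 0 (mod 13)}. gcd(5,13) = 1, so 5x ≡ 0 (mod 13) ⟺ x ≡ 0 (mod 13/1 = 13). Hence ker(φ) = 13ℤ

ker(φ) = 13ℤ


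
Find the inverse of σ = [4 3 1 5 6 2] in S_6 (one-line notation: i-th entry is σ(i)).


To find σ⁻¹, swap domain and range:
σ(1) = 4 → σ⁻¹(4) = 1
σ(2) = 3 → σ⁻¹(3) = 2
σ(3) = 1 → σ⁻¹(1) = 3
σ(4) = 5 → σ⁻¹(5) = 4
σ(5) = 6 → σ⁻¹(6) = 5
σ(6) = 2 → σ⁻¹(2) = 6

σ⁻¹ = [3 6 2 1 4 5]


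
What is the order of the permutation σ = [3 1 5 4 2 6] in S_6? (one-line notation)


Cycle decomposition: (1 3 5 2)
Cycle lengths: 4
Order = lcm(4) = 4

ord(σ) = 4


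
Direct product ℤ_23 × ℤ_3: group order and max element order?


|ℤ_23 × ℤ_3| = 23 × 3 = 69
Max element order = lcm(23,3) = 69
Cyclic? Yes (gcd=1)

|ℤ_23×ℤ_3| = 69, max element order = 69


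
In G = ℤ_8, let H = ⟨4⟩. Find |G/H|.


|⟨4⟩| = n / gcd(4, 8) = 8 / 4 = 2
H is normal (ℤ_8 is abelian).
|G/H| = |G| / |H| = 8 / 2 = 4

|G/H| = 4


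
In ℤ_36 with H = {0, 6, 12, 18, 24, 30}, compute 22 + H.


22 + H = {22 + h (mod 36) : h ∈ H}
22+0=22, 22+6=28, 22+12=34, 22+18=4, 22+24=10, 22+30=16
22 + H = {4, 10, 16, 22, 28, 34} = 4 + H

22 + H = {4, 10, 16, 22, 28, 34}


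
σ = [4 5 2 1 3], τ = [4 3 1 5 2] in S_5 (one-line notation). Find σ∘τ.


σ∘τ: apply τ first, then σ
1 →τ 4 →σ 1
2 →τ 3 →σ 2
3 →τ 1 →σ 4
4 →τ 5 →σ 3
5 →τ 2 →σ 5

σ∘τ = [1 2 4 3 5]


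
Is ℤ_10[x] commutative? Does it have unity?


ℤ_10 has zero divisors (2·5 ≡ 0), and these lift to constant zero divisors in ℤ_10[x]; so not an integral domain
Commutative: Yes
Integral domain: No
Has unity: Yes

ℤ_10[x]: Commutative=Yes, Unity=Yes


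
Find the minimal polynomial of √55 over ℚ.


√55 satisfies x² - 55 = 0, irreducible over ℚ since 55 is squarefree

Minimal polynomial: x² - 55


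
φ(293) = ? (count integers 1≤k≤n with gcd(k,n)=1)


Factor n: 293 = 293
φ(n) = n · ∏(1 - 1/p) over distinct primes p | n
φ(293) = 293 · (1 - 1/293) = 292

φ(293) = 292


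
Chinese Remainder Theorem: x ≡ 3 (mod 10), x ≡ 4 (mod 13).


m₁ = 10, m₂ = 13, gcd = 1, so CRT applies. M = m₁·m₂ = 130
Let M₁ = M/m₁ = 13, M₂ = M/m₂ = 10
Find y₁ ≡ M₁⁻¹ (mod m₁): 13⁻¹ ≡ 7 (mod 10)
Find y₂ ≡ M₂⁻¹ (mod m₂): 10⁻¹ ≡ 4 (mod 13)
x = a₁·M₁·y₁ + a₂·M₂·y₂ = 3·13·7 + 4·10·4 = 433
Reduce mod 130: x ≡ 43
Check: 43 mod 10 = 3 ✓, 43 mod 13 = 4 ✓

x ≡ 43 (mod 130)


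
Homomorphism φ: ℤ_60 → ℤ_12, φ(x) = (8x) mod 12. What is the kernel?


Kernel = preimage of identity
ker(φ) = {x ∈ ℤ_60 : 8x ≡ 0 (mod 12)}. Since 12 | 60, φ is well-defined. The kernel is the cyclic subgroup ⟨3⟩ of ℤ_60 (order 20), i.e. {0, 3, 6, 9, 12, 15, 18, 21, 24, 27, 30, 33, 36, 39, 42, 45, 48, 51, 54, 57}

ker(φ) = {0, 3, 6, 9, 12, 15, 18, 21, 24, 27, 30, 33, 36, 39, 42, 45, 48, 51, 54, 57}


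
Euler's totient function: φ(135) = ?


Factor n: 135 = 3^3 × 5
φ(n) = n · ∏(1 - 1/p) over distinct primes p | n
φ(135) = 135 · (1 - 1/3) · (1 - 1/5) = 72

φ(135) = 72


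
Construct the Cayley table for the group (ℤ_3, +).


Elements: {0, 1, 2}
Operation: addition mod 3
Entry (a, b) = (a + b) mod 3

Cayley table:
  | 0 | 1 | 2
0 | 0 | 1 | 2
1 | 1 | 2 | 0
2 | 2 | 0 | 1


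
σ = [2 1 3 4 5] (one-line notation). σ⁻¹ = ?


To find σ⁻¹, swap domain and range:
σ(1) = 2 → σ⁻¹(2) = 1
σ(2) = 1 → σ⁻¹(1) = 2
σ(3) = 3 → σ⁻¹(3) = 3
σ(4) = 4 → σ⁻¹(4) = 4
σ(5) = 5 → σ⁻¹(5) = 5

σ⁻¹ = [2 1 3 4 5]


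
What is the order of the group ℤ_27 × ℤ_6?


|A × B| = |A| · |B|
|ℤ_27 × ℤ_6| = 27 × 6 = 162

|ℤ_27 × ℤ_6| = 162


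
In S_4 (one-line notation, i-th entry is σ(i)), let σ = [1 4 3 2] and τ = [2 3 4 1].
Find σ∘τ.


σ∘τ: apply τ first, then σ
1 →τ 2 →σ 4
2 →τ 3 →σ 3
3 →τ 4 →σ 2
4 →τ 1 →σ 1

σ∘τ = [4 3 2 1]


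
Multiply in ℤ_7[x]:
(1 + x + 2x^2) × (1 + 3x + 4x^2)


Expand and collect like terms; reduce coefficients mod 7:
x^0: 1·1 = 1 ≡ 1 (mod 7)
x^1: 1·3 + 1·1 = 4 ≡ 4 (mod 7)
x^2: 1·4 + 1·3 + 2·1 = 9 ≡ 2 (mod 7)
x^3: 1·4 + 2·3 = 10 ≡ 3 (mod 7)
x^4: 2·4 = 8 ≡ 1 (mod 7)
Result: 1 + 4x + 2x^2 + 3x^3 + x^4

f · g = 1 + 4x + 2x^2 + 3x^3 + x^4


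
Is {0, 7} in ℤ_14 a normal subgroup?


H = {0, 7} in ℤ_14
ℤ_14 is abelian; every subgroup of an abelian group is normal

Yes, normal subgroup


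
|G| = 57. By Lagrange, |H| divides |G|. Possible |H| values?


Lagrange's theorem: |H| divides |G|
|G| = 57
Divisors of 57: 1, 3, 19, 57

Possible subgroup orders: {1, 3, 19, 57}


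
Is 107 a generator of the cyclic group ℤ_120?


g generates ℤ_n iff gcd(g, n) = 1
gcd(107, 120) = 1
Since gcd = 1, 107 is a generator.

Yes, 107 generates ℤ_120


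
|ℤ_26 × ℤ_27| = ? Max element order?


|ℤ_26 × ℤ_27| = 26 × 27 = 702
Max element order = lcm(26,27) = 702
Cyclic? Yes (gcd=1)

|ℤ_26×ℤ_27| = 702, max element order = 702


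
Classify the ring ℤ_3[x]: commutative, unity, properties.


ℤ_3 is a field (n prime), so ℤ_3[x] is a commutative integral domain with unity
Commutative: Yes
Integral domain: Yes
Has unity: Yes

ℤ_3[x]: Commutative=Yes, Unity=Yes


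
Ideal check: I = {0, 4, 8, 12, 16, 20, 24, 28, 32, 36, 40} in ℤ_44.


Check ideal conditions for I = {0, 4, 8, 12, 16, 20, 24, 28, 32, 36, 40} in ℤ_44:
(1) I is an additive subgroup? Yes
(2) For r ∈ ℤ_44 and a ∈ I: r·a ∈ I? Yes

Yes, I is an ideal of ℤ_44


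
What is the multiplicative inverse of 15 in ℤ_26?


Use the extended Euclidean algorithm to write 1 = 15·s + 26·t; then s mod 26 is the inverse.
Euclidean algorithm:
  15 = 0·26 + 15
  26 = 1·15 + 11
  15 = 1·11 + 4
  11 = 2·4 + 3
  4 = 1·3 + 1
  3 = 3·1 + 0
gcd(15,26) = 1
Back-substitution gives: 15·(7) + 26·(-4) = 1
So 15⁻¹ ≡ 7 ≡ 7 (mod 26)
Check: 15 × 7 = 105 ≡ 1 (mod 26) ✓

15⁻¹ ≡ 7 (mod 26)


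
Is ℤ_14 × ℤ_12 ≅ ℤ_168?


Comparing ℤ_14 × ℤ_12 and ℤ_168:
gcd(14,12) = 2 ≠ 1. Max element order in ℤ_14×ℤ_12 is lcm(14,12) = 84 < 168, so it has no element of order 168

No, ℤ_14 × ℤ_12 ≇ ℤ_168


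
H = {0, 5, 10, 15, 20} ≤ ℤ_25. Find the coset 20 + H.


20 + H = {20 + h (mod 25) : h ∈ H}
20+0=20, 20+5=0, 20+10=5, 20+15=10, 20+20=15
20 + H = {0, 5, 10, 15, 20} = 0 + H

20 + H = {0, 5, 10, 15, 20}


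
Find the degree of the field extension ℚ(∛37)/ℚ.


∛37 has minimal polynomial x³ - 37 (irreducible over ℚ since 37 is not a perfect cube)

[ℚ(∛37)/ℚ] = 3


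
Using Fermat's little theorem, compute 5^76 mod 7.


Fermat's little theorem: if p is prime and gcd(a,p)=1, then a^(p-1) ≡ 1 (mod p)
p = 7 is prime, gcd(5,7) = 1
Reduce exponent: 76 mod 6 = 4
So 5^76 ≡ 5^4 (mod 7)
5^4 mod 7 = 2

5^76 ≡ 2 (mod 7)


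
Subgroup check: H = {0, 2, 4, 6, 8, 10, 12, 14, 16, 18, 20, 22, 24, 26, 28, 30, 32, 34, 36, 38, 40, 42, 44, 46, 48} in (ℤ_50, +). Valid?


Subgroup test for H = {0, 2, 4, 6, 8, 10, 12, 14, 16, 18, 20, 22, 24, 26, 28, 30, 32, 34, 36, 38, 40, 42, 44, 46, 48} in (ℤ_50, +):
(1) 0 ∈ H? Yes
(2) Closure: for all a,b ∈ H, (a+b) mod 50 ∈ H? Yes
(3) Inverses: for all a ∈ H, -a mod 50 ∈ H? Yes

Yes, H is a subgroup of ℤ_50


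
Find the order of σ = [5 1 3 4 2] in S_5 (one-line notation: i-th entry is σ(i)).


Cycle decomposition: (1 5 2)
Cycle lengths: 3
Order = lcm(3) = 3

ord(σ) = 3


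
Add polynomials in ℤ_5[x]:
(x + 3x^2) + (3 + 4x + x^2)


Add coefficients mod 5:
x^0: 0 + 3 = 3 (mod 5)
x^1: 1 + 4 = 0 (mod 5)
x^2: 3 + 1 = 4 (mod 5)
Result: 3 + 4x^2

f + g = 3 + 4x^2


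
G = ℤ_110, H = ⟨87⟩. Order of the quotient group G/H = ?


|⟨87⟩| = n / gcd(87, 110) = 110 / 1 = 110
H is normal (ℤ_110 is abelian).
|G/H| = |G| / |H| = 110 / 110 = 1

|G/H| = 1


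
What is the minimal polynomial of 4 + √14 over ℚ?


Let α = 4 + √14. Then α - 4 = √14, so (α - 4)² = 14, giving α² - 8α + 2 = 0. Degree 2 and α ∉ ℚ, so this is the minimal polynomial.

Minimal polynomial: x² - 8x + 2


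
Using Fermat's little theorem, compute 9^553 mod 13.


Fermat's little theorem: if p is prime and gcd(a,p)=1, then a^(p-1) ≡ 1 (mod p)
p = 13 is prime, gcd(9,13) = 1
Reduce exponent: 553 mod 12 = 1
So 9^553 ≡ 9^1 (mod 13)
9^1 mod 13 = 9

9^553 ≡ 9 (mod 13)


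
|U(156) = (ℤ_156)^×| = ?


U(n) is the group of units mod n; |U(n)| = φ(n)
|U(156)| = φ(156) = 48

|U(156) = (ℤ_156)^×| = 48


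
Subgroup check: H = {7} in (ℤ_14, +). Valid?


Subgroup test for H = {7} in (ℤ_14, +):
(1) 0 ∈ H? No
(2) Closure: for all a,b ∈ H, (a+b) mod 14 ∈ H? No  [counterexample: 7 + 7 = 0 ∉ H]
(3) Inverses: for all a ∈ H, -a mod 14 ∈ H? Yes

No, H is not a subgroup of ℤ_14


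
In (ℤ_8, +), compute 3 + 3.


Operation: addition mod 8
3 + 3 = (a + b) mod 8 with a = 3, b = 3

3 + 3 = 6


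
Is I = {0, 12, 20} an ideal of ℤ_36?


Check ideal conditions for I = {0, 12, 20} in ℤ_36:
(1) I is an additive subgroup? No
(2) For r ∈ ℤ_36 and a ∈ I: r·a ∈ I? No  [counterexample: r=2, a=12, r·a mod 36 = 24 ∉ I]

No, I is not an ideal of ℤ_36


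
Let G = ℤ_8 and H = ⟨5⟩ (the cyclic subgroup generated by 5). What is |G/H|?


|⟨5⟩| = n / gcd(5, 8) = 8 / 1 = 8
H is normal (ℤ_8 is abelian).
|G/H| = |G| / |H| = 8 / 8 = 1

|G/H| = 1


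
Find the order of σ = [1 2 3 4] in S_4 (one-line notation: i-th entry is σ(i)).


Cycle decomposition: identity (all elements fixed)
Order = 1 (identity has order 1)

ord(σ) = 1


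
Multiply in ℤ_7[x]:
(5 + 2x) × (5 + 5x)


Expand and collect like terms; reduce coefficients mod 7:
x^0: 5·5 = 25 ≡ 4 (mod 7)
x^1: 5·5 + 2·5 = 35 ≡ 0 (mod 7)
x^2: 2·5 = 10 ≡ 3 (mod 7)
Result: 4 + 3x^2

f · g = 4 + 3x^2
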